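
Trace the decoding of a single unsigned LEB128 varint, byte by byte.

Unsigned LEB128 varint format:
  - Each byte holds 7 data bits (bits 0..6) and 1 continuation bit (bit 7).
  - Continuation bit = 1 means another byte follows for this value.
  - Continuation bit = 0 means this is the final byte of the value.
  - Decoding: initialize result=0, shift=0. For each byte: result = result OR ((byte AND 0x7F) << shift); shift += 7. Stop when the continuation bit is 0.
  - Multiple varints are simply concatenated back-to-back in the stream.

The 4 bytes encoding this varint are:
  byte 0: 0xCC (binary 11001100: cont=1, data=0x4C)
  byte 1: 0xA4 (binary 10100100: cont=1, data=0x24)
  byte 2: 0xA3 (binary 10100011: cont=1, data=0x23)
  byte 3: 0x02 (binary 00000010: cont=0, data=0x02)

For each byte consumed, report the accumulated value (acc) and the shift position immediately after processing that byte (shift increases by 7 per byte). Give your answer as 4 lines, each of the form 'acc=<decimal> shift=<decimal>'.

Answer: acc=76 shift=7
acc=4684 shift=14
acc=578124 shift=21
acc=4772428 shift=28

Derivation:
byte 0=0xCC: payload=0x4C=76, contrib = 76<<0 = 76; acc -> 76, shift -> 7
byte 1=0xA4: payload=0x24=36, contrib = 36<<7 = 4608; acc -> 4684, shift -> 14
byte 2=0xA3: payload=0x23=35, contrib = 35<<14 = 573440; acc -> 578124, shift -> 21
byte 3=0x02: payload=0x02=2, contrib = 2<<21 = 4194304; acc -> 4772428, shift -> 28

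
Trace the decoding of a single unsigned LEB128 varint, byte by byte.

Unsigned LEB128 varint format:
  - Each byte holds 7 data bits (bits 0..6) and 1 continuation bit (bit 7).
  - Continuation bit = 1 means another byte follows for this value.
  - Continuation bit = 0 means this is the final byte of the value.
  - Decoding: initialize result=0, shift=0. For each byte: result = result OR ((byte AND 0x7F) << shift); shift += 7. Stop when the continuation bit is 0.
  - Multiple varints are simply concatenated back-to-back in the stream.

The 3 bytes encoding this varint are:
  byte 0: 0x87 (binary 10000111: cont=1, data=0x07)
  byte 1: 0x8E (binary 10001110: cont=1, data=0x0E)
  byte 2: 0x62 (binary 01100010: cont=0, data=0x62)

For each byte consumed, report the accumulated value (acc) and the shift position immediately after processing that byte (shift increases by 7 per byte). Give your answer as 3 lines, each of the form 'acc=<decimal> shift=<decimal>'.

byte 0=0x87: payload=0x07=7, contrib = 7<<0 = 7; acc -> 7, shift -> 7
byte 1=0x8E: payload=0x0E=14, contrib = 14<<7 = 1792; acc -> 1799, shift -> 14
byte 2=0x62: payload=0x62=98, contrib = 98<<14 = 1605632; acc -> 1607431, shift -> 21

Answer: acc=7 shift=7
acc=1799 shift=14
acc=1607431 shift=21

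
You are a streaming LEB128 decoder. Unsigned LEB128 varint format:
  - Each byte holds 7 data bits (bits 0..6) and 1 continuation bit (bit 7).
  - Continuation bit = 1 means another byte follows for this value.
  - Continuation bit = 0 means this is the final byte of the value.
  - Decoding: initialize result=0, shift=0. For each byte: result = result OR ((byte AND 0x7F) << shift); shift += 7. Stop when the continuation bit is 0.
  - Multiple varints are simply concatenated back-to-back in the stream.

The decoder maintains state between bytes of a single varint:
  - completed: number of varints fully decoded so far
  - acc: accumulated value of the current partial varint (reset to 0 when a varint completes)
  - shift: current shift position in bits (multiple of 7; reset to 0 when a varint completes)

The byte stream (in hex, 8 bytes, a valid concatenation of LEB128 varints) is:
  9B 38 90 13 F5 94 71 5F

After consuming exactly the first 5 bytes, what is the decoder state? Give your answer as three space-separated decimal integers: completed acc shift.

Answer: 2 117 7

Derivation:
byte[0]=0x9B cont=1 payload=0x1B: acc |= 27<<0 -> completed=0 acc=27 shift=7
byte[1]=0x38 cont=0 payload=0x38: varint #1 complete (value=7195); reset -> completed=1 acc=0 shift=0
byte[2]=0x90 cont=1 payload=0x10: acc |= 16<<0 -> completed=1 acc=16 shift=7
byte[3]=0x13 cont=0 payload=0x13: varint #2 complete (value=2448); reset -> completed=2 acc=0 shift=0
byte[4]=0xF5 cont=1 payload=0x75: acc |= 117<<0 -> completed=2 acc=117 shift=7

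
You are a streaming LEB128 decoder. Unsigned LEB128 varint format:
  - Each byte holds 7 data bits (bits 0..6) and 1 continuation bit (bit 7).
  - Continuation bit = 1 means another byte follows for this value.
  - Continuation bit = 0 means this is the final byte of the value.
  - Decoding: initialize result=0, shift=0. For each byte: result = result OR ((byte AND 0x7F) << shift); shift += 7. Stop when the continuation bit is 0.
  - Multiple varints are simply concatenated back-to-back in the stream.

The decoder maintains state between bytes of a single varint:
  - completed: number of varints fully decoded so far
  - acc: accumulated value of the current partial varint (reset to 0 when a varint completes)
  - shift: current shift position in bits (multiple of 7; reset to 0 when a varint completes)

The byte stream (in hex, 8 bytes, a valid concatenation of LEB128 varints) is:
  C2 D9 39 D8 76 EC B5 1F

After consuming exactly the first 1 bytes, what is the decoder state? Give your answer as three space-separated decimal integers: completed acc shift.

Answer: 0 66 7

Derivation:
byte[0]=0xC2 cont=1 payload=0x42: acc |= 66<<0 -> completed=0 acc=66 shift=7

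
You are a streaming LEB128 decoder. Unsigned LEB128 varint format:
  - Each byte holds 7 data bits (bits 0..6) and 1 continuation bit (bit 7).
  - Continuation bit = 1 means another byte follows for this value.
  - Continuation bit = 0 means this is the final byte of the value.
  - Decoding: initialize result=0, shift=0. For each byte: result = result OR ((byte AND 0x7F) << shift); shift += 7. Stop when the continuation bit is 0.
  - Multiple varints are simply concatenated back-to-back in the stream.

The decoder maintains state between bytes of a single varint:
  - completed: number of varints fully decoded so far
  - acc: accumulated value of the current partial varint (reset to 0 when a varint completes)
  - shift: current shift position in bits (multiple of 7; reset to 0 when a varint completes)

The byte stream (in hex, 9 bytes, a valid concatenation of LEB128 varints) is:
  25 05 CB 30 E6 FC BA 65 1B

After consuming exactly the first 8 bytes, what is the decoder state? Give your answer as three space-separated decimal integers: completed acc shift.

Answer: 4 0 0

Derivation:
byte[0]=0x25 cont=0 payload=0x25: varint #1 complete (value=37); reset -> completed=1 acc=0 shift=0
byte[1]=0x05 cont=0 payload=0x05: varint #2 complete (value=5); reset -> completed=2 acc=0 shift=0
byte[2]=0xCB cont=1 payload=0x4B: acc |= 75<<0 -> completed=2 acc=75 shift=7
byte[3]=0x30 cont=0 payload=0x30: varint #3 complete (value=6219); reset -> completed=3 acc=0 shift=0
byte[4]=0xE6 cont=1 payload=0x66: acc |= 102<<0 -> completed=3 acc=102 shift=7
byte[5]=0xFC cont=1 payload=0x7C: acc |= 124<<7 -> completed=3 acc=15974 shift=14
byte[6]=0xBA cont=1 payload=0x3A: acc |= 58<<14 -> completed=3 acc=966246 shift=21
byte[7]=0x65 cont=0 payload=0x65: varint #4 complete (value=212778598); reset -> completed=4 acc=0 shift=0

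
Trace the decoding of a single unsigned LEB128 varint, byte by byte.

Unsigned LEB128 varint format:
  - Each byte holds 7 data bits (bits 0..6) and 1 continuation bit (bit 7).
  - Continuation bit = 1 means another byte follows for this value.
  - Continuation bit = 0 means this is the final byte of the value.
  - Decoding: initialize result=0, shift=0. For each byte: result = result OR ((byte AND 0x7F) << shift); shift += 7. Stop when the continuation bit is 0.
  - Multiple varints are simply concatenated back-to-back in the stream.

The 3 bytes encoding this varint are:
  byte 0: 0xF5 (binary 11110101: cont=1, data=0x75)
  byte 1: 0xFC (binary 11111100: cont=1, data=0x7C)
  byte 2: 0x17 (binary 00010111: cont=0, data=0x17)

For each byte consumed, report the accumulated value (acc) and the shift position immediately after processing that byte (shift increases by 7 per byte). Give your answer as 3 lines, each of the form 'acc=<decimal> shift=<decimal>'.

byte 0=0xF5: payload=0x75=117, contrib = 117<<0 = 117; acc -> 117, shift -> 7
byte 1=0xFC: payload=0x7C=124, contrib = 124<<7 = 15872; acc -> 15989, shift -> 14
byte 2=0x17: payload=0x17=23, contrib = 23<<14 = 376832; acc -> 392821, shift -> 21

Answer: acc=117 shift=7
acc=15989 shift=14
acc=392821 shift=21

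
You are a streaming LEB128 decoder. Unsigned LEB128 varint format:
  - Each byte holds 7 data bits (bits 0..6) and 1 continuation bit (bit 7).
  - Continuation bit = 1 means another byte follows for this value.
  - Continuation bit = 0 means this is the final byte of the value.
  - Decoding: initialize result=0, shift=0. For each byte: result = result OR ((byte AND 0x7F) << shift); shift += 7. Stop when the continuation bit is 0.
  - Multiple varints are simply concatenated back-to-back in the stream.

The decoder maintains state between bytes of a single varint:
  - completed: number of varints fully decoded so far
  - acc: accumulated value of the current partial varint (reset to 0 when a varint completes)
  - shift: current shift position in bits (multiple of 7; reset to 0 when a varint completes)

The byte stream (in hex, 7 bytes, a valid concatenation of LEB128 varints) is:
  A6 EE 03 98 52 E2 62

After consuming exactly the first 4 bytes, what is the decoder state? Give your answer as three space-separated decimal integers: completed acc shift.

byte[0]=0xA6 cont=1 payload=0x26: acc |= 38<<0 -> completed=0 acc=38 shift=7
byte[1]=0xEE cont=1 payload=0x6E: acc |= 110<<7 -> completed=0 acc=14118 shift=14
byte[2]=0x03 cont=0 payload=0x03: varint #1 complete (value=63270); reset -> completed=1 acc=0 shift=0
byte[3]=0x98 cont=1 payload=0x18: acc |= 24<<0 -> completed=1 acc=24 shift=7

Answer: 1 24 7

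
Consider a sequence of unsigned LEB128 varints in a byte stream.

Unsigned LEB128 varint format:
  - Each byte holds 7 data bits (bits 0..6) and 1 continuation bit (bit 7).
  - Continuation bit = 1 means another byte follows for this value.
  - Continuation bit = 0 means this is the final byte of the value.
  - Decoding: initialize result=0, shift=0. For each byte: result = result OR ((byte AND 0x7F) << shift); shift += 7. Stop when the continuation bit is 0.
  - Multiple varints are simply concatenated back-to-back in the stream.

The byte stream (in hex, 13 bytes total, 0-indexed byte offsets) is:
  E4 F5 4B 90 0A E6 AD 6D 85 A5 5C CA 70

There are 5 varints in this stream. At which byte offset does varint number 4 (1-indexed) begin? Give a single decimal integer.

Answer: 8

Derivation:
  byte[0]=0xE4 cont=1 payload=0x64=100: acc |= 100<<0 -> acc=100 shift=7
  byte[1]=0xF5 cont=1 payload=0x75=117: acc |= 117<<7 -> acc=15076 shift=14
  byte[2]=0x4B cont=0 payload=0x4B=75: acc |= 75<<14 -> acc=1243876 shift=21 [end]
Varint 1: bytes[0:3] = E4 F5 4B -> value 1243876 (3 byte(s))
  byte[3]=0x90 cont=1 payload=0x10=16: acc |= 16<<0 -> acc=16 shift=7
  byte[4]=0x0A cont=0 payload=0x0A=10: acc |= 10<<7 -> acc=1296 shift=14 [end]
Varint 2: bytes[3:5] = 90 0A -> value 1296 (2 byte(s))
  byte[5]=0xE6 cont=1 payload=0x66=102: acc |= 102<<0 -> acc=102 shift=7
  byte[6]=0xAD cont=1 payload=0x2D=45: acc |= 45<<7 -> acc=5862 shift=14
  byte[7]=0x6D cont=0 payload=0x6D=109: acc |= 109<<14 -> acc=1791718 shift=21 [end]
Varint 3: bytes[5:8] = E6 AD 6D -> value 1791718 (3 byte(s))
  byte[8]=0x85 cont=1 payload=0x05=5: acc |= 5<<0 -> acc=5 shift=7
  byte[9]=0xA5 cont=1 payload=0x25=37: acc |= 37<<7 -> acc=4741 shift=14
  byte[10]=0x5C cont=0 payload=0x5C=92: acc |= 92<<14 -> acc=1512069 shift=21 [end]
Varint 4: bytes[8:11] = 85 A5 5C -> value 1512069 (3 byte(s))
  byte[11]=0xCA cont=1 payload=0x4A=74: acc |= 74<<0 -> acc=74 shift=7
  byte[12]=0x70 cont=0 payload=0x70=112: acc |= 112<<7 -> acc=14410 shift=14 [end]
Varint 5: bytes[11:13] = CA 70 -> value 14410 (2 byte(s))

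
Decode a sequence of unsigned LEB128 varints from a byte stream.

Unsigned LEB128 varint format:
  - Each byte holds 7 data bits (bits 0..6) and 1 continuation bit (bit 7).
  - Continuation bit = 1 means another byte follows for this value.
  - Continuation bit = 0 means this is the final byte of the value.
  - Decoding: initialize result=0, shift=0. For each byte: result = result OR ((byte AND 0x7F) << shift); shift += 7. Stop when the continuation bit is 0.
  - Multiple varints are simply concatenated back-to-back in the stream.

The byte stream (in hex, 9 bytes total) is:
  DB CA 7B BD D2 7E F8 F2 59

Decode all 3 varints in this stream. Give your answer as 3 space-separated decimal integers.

Answer: 2024795 2074941 1472888

Derivation:
  byte[0]=0xDB cont=1 payload=0x5B=91: acc |= 91<<0 -> acc=91 shift=7
  byte[1]=0xCA cont=1 payload=0x4A=74: acc |= 74<<7 -> acc=9563 shift=14
  byte[2]=0x7B cont=0 payload=0x7B=123: acc |= 123<<14 -> acc=2024795 shift=21 [end]
Varint 1: bytes[0:3] = DB CA 7B -> value 2024795 (3 byte(s))
  byte[3]=0xBD cont=1 payload=0x3D=61: acc |= 61<<0 -> acc=61 shift=7
  byte[4]=0xD2 cont=1 payload=0x52=82: acc |= 82<<7 -> acc=10557 shift=14
  byte[5]=0x7E cont=0 payload=0x7E=126: acc |= 126<<14 -> acc=2074941 shift=21 [end]
Varint 2: bytes[3:6] = BD D2 7E -> value 2074941 (3 byte(s))
  byte[6]=0xF8 cont=1 payload=0x78=120: acc |= 120<<0 -> acc=120 shift=7
  byte[7]=0xF2 cont=1 payload=0x72=114: acc |= 114<<7 -> acc=14712 shift=14
  byte[8]=0x59 cont=0 payload=0x59=89: acc |= 89<<14 -> acc=1472888 shift=21 [end]
Varint 3: bytes[6:9] = F8 F2 59 -> value 1472888 (3 byte(s))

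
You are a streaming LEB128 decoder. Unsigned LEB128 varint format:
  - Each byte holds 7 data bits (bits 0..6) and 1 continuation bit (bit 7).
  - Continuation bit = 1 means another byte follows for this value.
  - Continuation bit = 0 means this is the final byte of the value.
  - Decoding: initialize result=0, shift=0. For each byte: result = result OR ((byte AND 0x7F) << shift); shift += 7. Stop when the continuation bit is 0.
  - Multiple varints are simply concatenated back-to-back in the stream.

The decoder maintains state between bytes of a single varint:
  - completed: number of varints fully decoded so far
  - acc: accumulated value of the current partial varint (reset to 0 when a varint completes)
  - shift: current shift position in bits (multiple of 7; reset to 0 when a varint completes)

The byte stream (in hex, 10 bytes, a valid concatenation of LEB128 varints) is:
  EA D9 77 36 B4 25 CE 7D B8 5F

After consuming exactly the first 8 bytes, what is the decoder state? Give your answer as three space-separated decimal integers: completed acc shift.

byte[0]=0xEA cont=1 payload=0x6A: acc |= 106<<0 -> completed=0 acc=106 shift=7
byte[1]=0xD9 cont=1 payload=0x59: acc |= 89<<7 -> completed=0 acc=11498 shift=14
byte[2]=0x77 cont=0 payload=0x77: varint #1 complete (value=1961194); reset -> completed=1 acc=0 shift=0
byte[3]=0x36 cont=0 payload=0x36: varint #2 complete (value=54); reset -> completed=2 acc=0 shift=0
byte[4]=0xB4 cont=1 payload=0x34: acc |= 52<<0 -> completed=2 acc=52 shift=7
byte[5]=0x25 cont=0 payload=0x25: varint #3 complete (value=4788); reset -> completed=3 acc=0 shift=0
byte[6]=0xCE cont=1 payload=0x4E: acc |= 78<<0 -> completed=3 acc=78 shift=7
byte[7]=0x7D cont=0 payload=0x7D: varint #4 complete (value=16078); reset -> completed=4 acc=0 shift=0

Answer: 4 0 0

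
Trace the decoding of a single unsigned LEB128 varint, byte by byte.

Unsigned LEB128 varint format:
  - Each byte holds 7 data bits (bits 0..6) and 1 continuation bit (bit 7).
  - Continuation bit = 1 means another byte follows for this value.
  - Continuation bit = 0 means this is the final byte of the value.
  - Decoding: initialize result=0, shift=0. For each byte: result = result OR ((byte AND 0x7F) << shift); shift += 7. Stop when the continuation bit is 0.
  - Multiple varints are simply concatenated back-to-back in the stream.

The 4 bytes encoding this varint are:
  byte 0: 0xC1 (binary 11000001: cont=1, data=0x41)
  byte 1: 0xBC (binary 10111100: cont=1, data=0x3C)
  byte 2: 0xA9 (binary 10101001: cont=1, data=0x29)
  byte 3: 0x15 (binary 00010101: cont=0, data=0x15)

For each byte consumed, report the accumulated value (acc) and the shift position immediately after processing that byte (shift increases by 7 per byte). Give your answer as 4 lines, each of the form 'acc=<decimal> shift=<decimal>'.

Answer: acc=65 shift=7
acc=7745 shift=14
acc=679489 shift=21
acc=44719681 shift=28

Derivation:
byte 0=0xC1: payload=0x41=65, contrib = 65<<0 = 65; acc -> 65, shift -> 7
byte 1=0xBC: payload=0x3C=60, contrib = 60<<7 = 7680; acc -> 7745, shift -> 14
byte 2=0xA9: payload=0x29=41, contrib = 41<<14 = 671744; acc -> 679489, shift -> 21
byte 3=0x15: payload=0x15=21, contrib = 21<<21 = 44040192; acc -> 44719681, shift -> 28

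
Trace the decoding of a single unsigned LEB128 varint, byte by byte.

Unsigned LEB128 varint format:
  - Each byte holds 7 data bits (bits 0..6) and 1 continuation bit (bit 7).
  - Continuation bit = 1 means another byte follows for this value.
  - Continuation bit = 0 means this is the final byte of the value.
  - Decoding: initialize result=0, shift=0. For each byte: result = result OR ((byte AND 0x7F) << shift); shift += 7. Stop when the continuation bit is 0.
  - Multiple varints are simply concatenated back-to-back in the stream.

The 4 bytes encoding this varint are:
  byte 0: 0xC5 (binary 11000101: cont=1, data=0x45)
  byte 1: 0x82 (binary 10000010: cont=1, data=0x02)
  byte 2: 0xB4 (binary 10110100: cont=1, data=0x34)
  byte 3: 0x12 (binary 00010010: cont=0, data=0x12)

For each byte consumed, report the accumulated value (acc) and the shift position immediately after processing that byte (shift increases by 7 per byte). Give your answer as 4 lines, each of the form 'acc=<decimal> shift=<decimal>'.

byte 0=0xC5: payload=0x45=69, contrib = 69<<0 = 69; acc -> 69, shift -> 7
byte 1=0x82: payload=0x02=2, contrib = 2<<7 = 256; acc -> 325, shift -> 14
byte 2=0xB4: payload=0x34=52, contrib = 52<<14 = 851968; acc -> 852293, shift -> 21
byte 3=0x12: payload=0x12=18, contrib = 18<<21 = 37748736; acc -> 38601029, shift -> 28

Answer: acc=69 shift=7
acc=325 shift=14
acc=852293 shift=21
acc=38601029 shift=28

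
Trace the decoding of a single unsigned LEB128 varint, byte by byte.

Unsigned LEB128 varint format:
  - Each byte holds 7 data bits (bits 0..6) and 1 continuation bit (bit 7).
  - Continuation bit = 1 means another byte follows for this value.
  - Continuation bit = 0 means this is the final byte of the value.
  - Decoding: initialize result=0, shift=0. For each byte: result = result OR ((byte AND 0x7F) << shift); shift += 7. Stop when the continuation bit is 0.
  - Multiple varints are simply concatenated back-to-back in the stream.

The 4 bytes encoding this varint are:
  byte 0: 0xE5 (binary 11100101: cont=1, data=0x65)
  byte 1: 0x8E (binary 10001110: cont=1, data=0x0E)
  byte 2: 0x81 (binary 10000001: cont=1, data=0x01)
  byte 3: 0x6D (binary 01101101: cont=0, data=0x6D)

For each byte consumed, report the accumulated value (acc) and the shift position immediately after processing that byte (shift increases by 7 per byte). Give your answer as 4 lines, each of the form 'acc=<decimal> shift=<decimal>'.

byte 0=0xE5: payload=0x65=101, contrib = 101<<0 = 101; acc -> 101, shift -> 7
byte 1=0x8E: payload=0x0E=14, contrib = 14<<7 = 1792; acc -> 1893, shift -> 14
byte 2=0x81: payload=0x01=1, contrib = 1<<14 = 16384; acc -> 18277, shift -> 21
byte 3=0x6D: payload=0x6D=109, contrib = 109<<21 = 228589568; acc -> 228607845, shift -> 28

Answer: acc=101 shift=7
acc=1893 shift=14
acc=18277 shift=21
acc=228607845 shift=28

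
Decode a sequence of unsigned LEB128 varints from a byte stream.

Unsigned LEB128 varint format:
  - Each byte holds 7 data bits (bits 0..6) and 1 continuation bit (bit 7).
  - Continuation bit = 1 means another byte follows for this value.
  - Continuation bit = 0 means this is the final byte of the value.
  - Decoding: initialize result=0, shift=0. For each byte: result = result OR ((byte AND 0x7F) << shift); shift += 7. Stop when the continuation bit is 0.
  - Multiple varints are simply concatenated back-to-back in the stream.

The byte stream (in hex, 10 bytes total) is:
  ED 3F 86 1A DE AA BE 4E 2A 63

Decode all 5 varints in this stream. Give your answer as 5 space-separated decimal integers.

Answer: 8173 3334 164599134 42 99

Derivation:
  byte[0]=0xED cont=1 payload=0x6D=109: acc |= 109<<0 -> acc=109 shift=7
  byte[1]=0x3F cont=0 payload=0x3F=63: acc |= 63<<7 -> acc=8173 shift=14 [end]
Varint 1: bytes[0:2] = ED 3F -> value 8173 (2 byte(s))
  byte[2]=0x86 cont=1 payload=0x06=6: acc |= 6<<0 -> acc=6 shift=7
  byte[3]=0x1A cont=0 payload=0x1A=26: acc |= 26<<7 -> acc=3334 shift=14 [end]
Varint 2: bytes[2:4] = 86 1A -> value 3334 (2 byte(s))
  byte[4]=0xDE cont=1 payload=0x5E=94: acc |= 94<<0 -> acc=94 shift=7
  byte[5]=0xAA cont=1 payload=0x2A=42: acc |= 42<<7 -> acc=5470 shift=14
  byte[6]=0xBE cont=1 payload=0x3E=62: acc |= 62<<14 -> acc=1021278 shift=21
  byte[7]=0x4E cont=0 payload=0x4E=78: acc |= 78<<21 -> acc=164599134 shift=28 [end]
Varint 3: bytes[4:8] = DE AA BE 4E -> value 164599134 (4 byte(s))
  byte[8]=0x2A cont=0 payload=0x2A=42: acc |= 42<<0 -> acc=42 shift=7 [end]
Varint 4: bytes[8:9] = 2A -> value 42 (1 byte(s))
  byte[9]=0x63 cont=0 payload=0x63=99: acc |= 99<<0 -> acc=99 shift=7 [end]
Varint 5: bytes[9:10] = 63 -> value 99 (1 byte(s))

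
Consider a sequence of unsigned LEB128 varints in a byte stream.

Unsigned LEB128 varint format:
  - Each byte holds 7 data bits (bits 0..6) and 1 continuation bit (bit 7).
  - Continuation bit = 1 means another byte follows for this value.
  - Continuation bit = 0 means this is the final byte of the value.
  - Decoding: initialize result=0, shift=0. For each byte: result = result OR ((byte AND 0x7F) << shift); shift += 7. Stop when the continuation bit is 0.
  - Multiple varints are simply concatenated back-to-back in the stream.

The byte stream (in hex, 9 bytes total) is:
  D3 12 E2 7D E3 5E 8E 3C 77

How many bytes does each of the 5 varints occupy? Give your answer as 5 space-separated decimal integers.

  byte[0]=0xD3 cont=1 payload=0x53=83: acc |= 83<<0 -> acc=83 shift=7
  byte[1]=0x12 cont=0 payload=0x12=18: acc |= 18<<7 -> acc=2387 shift=14 [end]
Varint 1: bytes[0:2] = D3 12 -> value 2387 (2 byte(s))
  byte[2]=0xE2 cont=1 payload=0x62=98: acc |= 98<<0 -> acc=98 shift=7
  byte[3]=0x7D cont=0 payload=0x7D=125: acc |= 125<<7 -> acc=16098 shift=14 [end]
Varint 2: bytes[2:4] = E2 7D -> value 16098 (2 byte(s))
  byte[4]=0xE3 cont=1 payload=0x63=99: acc |= 99<<0 -> acc=99 shift=7
  byte[5]=0x5E cont=0 payload=0x5E=94: acc |= 94<<7 -> acc=12131 shift=14 [end]
Varint 3: bytes[4:6] = E3 5E -> value 12131 (2 byte(s))
  byte[6]=0x8E cont=1 payload=0x0E=14: acc |= 14<<0 -> acc=14 shift=7
  byte[7]=0x3C cont=0 payload=0x3C=60: acc |= 60<<7 -> acc=7694 shift=14 [end]
Varint 4: bytes[6:8] = 8E 3C -> value 7694 (2 byte(s))
  byte[8]=0x77 cont=0 payload=0x77=119: acc |= 119<<0 -> acc=119 shift=7 [end]
Varint 5: bytes[8:9] = 77 -> value 119 (1 byte(s))

Answer: 2 2 2 2 1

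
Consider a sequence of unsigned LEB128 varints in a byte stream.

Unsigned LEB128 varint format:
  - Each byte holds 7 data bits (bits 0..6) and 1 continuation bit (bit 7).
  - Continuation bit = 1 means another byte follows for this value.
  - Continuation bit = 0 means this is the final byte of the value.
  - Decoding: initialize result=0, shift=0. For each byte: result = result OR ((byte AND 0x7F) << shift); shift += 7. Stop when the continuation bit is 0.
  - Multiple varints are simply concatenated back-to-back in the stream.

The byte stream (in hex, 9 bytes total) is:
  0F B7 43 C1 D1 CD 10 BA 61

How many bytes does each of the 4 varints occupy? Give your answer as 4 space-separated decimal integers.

  byte[0]=0x0F cont=0 payload=0x0F=15: acc |= 15<<0 -> acc=15 shift=7 [end]
Varint 1: bytes[0:1] = 0F -> value 15 (1 byte(s))
  byte[1]=0xB7 cont=1 payload=0x37=55: acc |= 55<<0 -> acc=55 shift=7
  byte[2]=0x43 cont=0 payload=0x43=67: acc |= 67<<7 -> acc=8631 shift=14 [end]
Varint 2: bytes[1:3] = B7 43 -> value 8631 (2 byte(s))
  byte[3]=0xC1 cont=1 payload=0x41=65: acc |= 65<<0 -> acc=65 shift=7
  byte[4]=0xD1 cont=1 payload=0x51=81: acc |= 81<<7 -> acc=10433 shift=14
  byte[5]=0xCD cont=1 payload=0x4D=77: acc |= 77<<14 -> acc=1272001 shift=21
  byte[6]=0x10 cont=0 payload=0x10=16: acc |= 16<<21 -> acc=34826433 shift=28 [end]
Varint 3: bytes[3:7] = C1 D1 CD 10 -> value 34826433 (4 byte(s))
  byte[7]=0xBA cont=1 payload=0x3A=58: acc |= 58<<0 -> acc=58 shift=7
  byte[8]=0x61 cont=0 payload=0x61=97: acc |= 97<<7 -> acc=12474 shift=14 [end]
Varint 4: bytes[7:9] = BA 61 -> value 12474 (2 byte(s))

Answer: 1 2 4 2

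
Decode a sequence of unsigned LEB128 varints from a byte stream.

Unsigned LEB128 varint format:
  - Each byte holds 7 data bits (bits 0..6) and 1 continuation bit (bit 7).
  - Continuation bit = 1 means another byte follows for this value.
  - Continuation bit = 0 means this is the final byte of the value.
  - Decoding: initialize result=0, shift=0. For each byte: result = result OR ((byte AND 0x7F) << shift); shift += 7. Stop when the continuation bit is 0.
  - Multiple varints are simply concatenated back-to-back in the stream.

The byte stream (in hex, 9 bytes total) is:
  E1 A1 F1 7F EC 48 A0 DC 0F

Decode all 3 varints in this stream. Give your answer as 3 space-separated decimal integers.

Answer: 268194017 9324 257568

Derivation:
  byte[0]=0xE1 cont=1 payload=0x61=97: acc |= 97<<0 -> acc=97 shift=7
  byte[1]=0xA1 cont=1 payload=0x21=33: acc |= 33<<7 -> acc=4321 shift=14
  byte[2]=0xF1 cont=1 payload=0x71=113: acc |= 113<<14 -> acc=1855713 shift=21
  byte[3]=0x7F cont=0 payload=0x7F=127: acc |= 127<<21 -> acc=268194017 shift=28 [end]
Varint 1: bytes[0:4] = E1 A1 F1 7F -> value 268194017 (4 byte(s))
  byte[4]=0xEC cont=1 payload=0x6C=108: acc |= 108<<0 -> acc=108 shift=7
  byte[5]=0x48 cont=0 payload=0x48=72: acc |= 72<<7 -> acc=9324 shift=14 [end]
Varint 2: bytes[4:6] = EC 48 -> value 9324 (2 byte(s))
  byte[6]=0xA0 cont=1 payload=0x20=32: acc |= 32<<0 -> acc=32 shift=7
  byte[7]=0xDC cont=1 payload=0x5C=92: acc |= 92<<7 -> acc=11808 shift=14
  byte[8]=0x0F cont=0 payload=0x0F=15: acc |= 15<<14 -> acc=257568 shift=21 [end]
Varint 3: bytes[6:9] = A0 DC 0F -> value 257568 (3 byte(s))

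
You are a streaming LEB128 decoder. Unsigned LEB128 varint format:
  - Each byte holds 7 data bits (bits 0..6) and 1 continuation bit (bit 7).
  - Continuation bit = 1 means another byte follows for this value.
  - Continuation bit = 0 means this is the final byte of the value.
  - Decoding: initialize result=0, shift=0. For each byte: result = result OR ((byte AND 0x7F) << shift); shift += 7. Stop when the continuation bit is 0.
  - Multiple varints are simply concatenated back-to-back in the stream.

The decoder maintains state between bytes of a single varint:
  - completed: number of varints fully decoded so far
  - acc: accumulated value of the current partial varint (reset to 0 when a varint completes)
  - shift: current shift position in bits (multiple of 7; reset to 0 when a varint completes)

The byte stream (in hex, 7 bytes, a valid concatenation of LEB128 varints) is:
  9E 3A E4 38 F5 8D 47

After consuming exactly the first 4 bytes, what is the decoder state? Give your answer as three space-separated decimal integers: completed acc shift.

byte[0]=0x9E cont=1 payload=0x1E: acc |= 30<<0 -> completed=0 acc=30 shift=7
byte[1]=0x3A cont=0 payload=0x3A: varint #1 complete (value=7454); reset -> completed=1 acc=0 shift=0
byte[2]=0xE4 cont=1 payload=0x64: acc |= 100<<0 -> completed=1 acc=100 shift=7
byte[3]=0x38 cont=0 payload=0x38: varint #2 complete (value=7268); reset -> completed=2 acc=0 shift=0

Answer: 2 0 0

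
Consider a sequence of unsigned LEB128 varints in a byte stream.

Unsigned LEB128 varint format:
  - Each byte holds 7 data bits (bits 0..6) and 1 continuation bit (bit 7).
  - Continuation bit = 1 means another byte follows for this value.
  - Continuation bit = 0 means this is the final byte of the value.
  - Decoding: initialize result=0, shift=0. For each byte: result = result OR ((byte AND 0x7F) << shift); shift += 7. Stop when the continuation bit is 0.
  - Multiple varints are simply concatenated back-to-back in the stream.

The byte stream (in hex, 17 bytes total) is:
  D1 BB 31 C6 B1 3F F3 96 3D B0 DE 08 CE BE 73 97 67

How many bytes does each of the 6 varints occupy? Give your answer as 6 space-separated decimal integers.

Answer: 3 3 3 3 3 2

Derivation:
  byte[0]=0xD1 cont=1 payload=0x51=81: acc |= 81<<0 -> acc=81 shift=7
  byte[1]=0xBB cont=1 payload=0x3B=59: acc |= 59<<7 -> acc=7633 shift=14
  byte[2]=0x31 cont=0 payload=0x31=49: acc |= 49<<14 -> acc=810449 shift=21 [end]
Varint 1: bytes[0:3] = D1 BB 31 -> value 810449 (3 byte(s))
  byte[3]=0xC6 cont=1 payload=0x46=70: acc |= 70<<0 -> acc=70 shift=7
  byte[4]=0xB1 cont=1 payload=0x31=49: acc |= 49<<7 -> acc=6342 shift=14
  byte[5]=0x3F cont=0 payload=0x3F=63: acc |= 63<<14 -> acc=1038534 shift=21 [end]
Varint 2: bytes[3:6] = C6 B1 3F -> value 1038534 (3 byte(s))
  byte[6]=0xF3 cont=1 payload=0x73=115: acc |= 115<<0 -> acc=115 shift=7
  byte[7]=0x96 cont=1 payload=0x16=22: acc |= 22<<7 -> acc=2931 shift=14
  byte[8]=0x3D cont=0 payload=0x3D=61: acc |= 61<<14 -> acc=1002355 shift=21 [end]
Varint 3: bytes[6:9] = F3 96 3D -> value 1002355 (3 byte(s))
  byte[9]=0xB0 cont=1 payload=0x30=48: acc |= 48<<0 -> acc=48 shift=7
  byte[10]=0xDE cont=1 payload=0x5E=94: acc |= 94<<7 -> acc=12080 shift=14
  byte[11]=0x08 cont=0 payload=0x08=8: acc |= 8<<14 -> acc=143152 shift=21 [end]
Varint 4: bytes[9:12] = B0 DE 08 -> value 143152 (3 byte(s))
  byte[12]=0xCE cont=1 payload=0x4E=78: acc |= 78<<0 -> acc=78 shift=7
  byte[13]=0xBE cont=1 payload=0x3E=62: acc |= 62<<7 -> acc=8014 shift=14
  byte[14]=0x73 cont=0 payload=0x73=115: acc |= 115<<14 -> acc=1892174 shift=21 [end]
Varint 5: bytes[12:15] = CE BE 73 -> value 1892174 (3 byte(s))
  byte[15]=0x97 cont=1 payload=0x17=23: acc |= 23<<0 -> acc=23 shift=7
  byte[16]=0x67 cont=0 payload=0x67=103: acc |= 103<<7 -> acc=13207 shift=14 [end]
Varint 6: bytes[15:17] = 97 67 -> value 13207 (2 byte(s))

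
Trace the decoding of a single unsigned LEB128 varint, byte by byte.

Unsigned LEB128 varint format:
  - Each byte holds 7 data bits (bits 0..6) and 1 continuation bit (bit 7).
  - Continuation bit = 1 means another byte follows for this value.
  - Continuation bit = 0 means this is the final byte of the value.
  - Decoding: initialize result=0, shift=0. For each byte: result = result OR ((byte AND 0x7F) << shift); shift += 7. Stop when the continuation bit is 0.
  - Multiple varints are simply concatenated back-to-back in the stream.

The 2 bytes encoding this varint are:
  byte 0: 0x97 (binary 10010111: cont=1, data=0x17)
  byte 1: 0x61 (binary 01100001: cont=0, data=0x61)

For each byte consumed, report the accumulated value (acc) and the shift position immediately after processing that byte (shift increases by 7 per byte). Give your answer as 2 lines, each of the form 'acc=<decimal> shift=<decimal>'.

byte 0=0x97: payload=0x17=23, contrib = 23<<0 = 23; acc -> 23, shift -> 7
byte 1=0x61: payload=0x61=97, contrib = 97<<7 = 12416; acc -> 12439, shift -> 14

Answer: acc=23 shift=7
acc=12439 shift=14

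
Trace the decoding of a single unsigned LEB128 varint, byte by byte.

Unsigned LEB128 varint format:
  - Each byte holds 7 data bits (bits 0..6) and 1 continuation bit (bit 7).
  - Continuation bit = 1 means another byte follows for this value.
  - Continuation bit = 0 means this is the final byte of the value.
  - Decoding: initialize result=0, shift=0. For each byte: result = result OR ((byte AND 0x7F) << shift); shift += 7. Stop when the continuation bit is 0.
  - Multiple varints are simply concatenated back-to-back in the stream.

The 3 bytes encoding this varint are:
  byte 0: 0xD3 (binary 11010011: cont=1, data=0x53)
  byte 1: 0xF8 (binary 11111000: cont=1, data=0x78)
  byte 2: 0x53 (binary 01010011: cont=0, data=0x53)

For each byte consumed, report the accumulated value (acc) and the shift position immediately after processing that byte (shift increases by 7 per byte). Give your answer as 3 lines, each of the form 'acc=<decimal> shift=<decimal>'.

byte 0=0xD3: payload=0x53=83, contrib = 83<<0 = 83; acc -> 83, shift -> 7
byte 1=0xF8: payload=0x78=120, contrib = 120<<7 = 15360; acc -> 15443, shift -> 14
byte 2=0x53: payload=0x53=83, contrib = 83<<14 = 1359872; acc -> 1375315, shift -> 21

Answer: acc=83 shift=7
acc=15443 shift=14
acc=1375315 shift=21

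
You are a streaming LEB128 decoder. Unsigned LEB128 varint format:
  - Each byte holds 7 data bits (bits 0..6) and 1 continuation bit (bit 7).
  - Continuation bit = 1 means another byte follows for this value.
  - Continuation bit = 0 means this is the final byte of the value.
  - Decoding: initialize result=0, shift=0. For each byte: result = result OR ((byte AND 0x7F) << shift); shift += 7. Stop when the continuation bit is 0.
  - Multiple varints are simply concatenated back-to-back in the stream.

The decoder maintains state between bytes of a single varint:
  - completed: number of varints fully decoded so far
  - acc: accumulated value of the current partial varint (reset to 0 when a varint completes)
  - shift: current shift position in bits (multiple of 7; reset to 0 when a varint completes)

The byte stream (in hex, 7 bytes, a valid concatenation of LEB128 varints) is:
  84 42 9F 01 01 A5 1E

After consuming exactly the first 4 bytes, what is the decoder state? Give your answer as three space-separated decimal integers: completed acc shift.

byte[0]=0x84 cont=1 payload=0x04: acc |= 4<<0 -> completed=0 acc=4 shift=7
byte[1]=0x42 cont=0 payload=0x42: varint #1 complete (value=8452); reset -> completed=1 acc=0 shift=0
byte[2]=0x9F cont=1 payload=0x1F: acc |= 31<<0 -> completed=1 acc=31 shift=7
byte[3]=0x01 cont=0 payload=0x01: varint #2 complete (value=159); reset -> completed=2 acc=0 shift=0

Answer: 2 0 0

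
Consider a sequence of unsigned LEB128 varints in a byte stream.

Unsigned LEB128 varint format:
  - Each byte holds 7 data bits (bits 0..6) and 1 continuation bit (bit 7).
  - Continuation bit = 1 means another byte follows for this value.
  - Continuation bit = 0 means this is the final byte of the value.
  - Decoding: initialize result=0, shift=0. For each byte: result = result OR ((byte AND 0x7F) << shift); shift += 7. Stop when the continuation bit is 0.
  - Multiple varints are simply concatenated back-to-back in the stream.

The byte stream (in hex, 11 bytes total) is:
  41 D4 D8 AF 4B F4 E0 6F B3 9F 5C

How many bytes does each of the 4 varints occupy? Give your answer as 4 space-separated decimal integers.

Answer: 1 4 3 3

Derivation:
  byte[0]=0x41 cont=0 payload=0x41=65: acc |= 65<<0 -> acc=65 shift=7 [end]
Varint 1: bytes[0:1] = 41 -> value 65 (1 byte(s))
  byte[1]=0xD4 cont=1 payload=0x54=84: acc |= 84<<0 -> acc=84 shift=7
  byte[2]=0xD8 cont=1 payload=0x58=88: acc |= 88<<7 -> acc=11348 shift=14
  byte[3]=0xAF cont=1 payload=0x2F=47: acc |= 47<<14 -> acc=781396 shift=21
  byte[4]=0x4B cont=0 payload=0x4B=75: acc |= 75<<21 -> acc=158067796 shift=28 [end]
Varint 2: bytes[1:5] = D4 D8 AF 4B -> value 158067796 (4 byte(s))
  byte[5]=0xF4 cont=1 payload=0x74=116: acc |= 116<<0 -> acc=116 shift=7
  byte[6]=0xE0 cont=1 payload=0x60=96: acc |= 96<<7 -> acc=12404 shift=14
  byte[7]=0x6F cont=0 payload=0x6F=111: acc |= 111<<14 -> acc=1831028 shift=21 [end]
Varint 3: bytes[5:8] = F4 E0 6F -> value 1831028 (3 byte(s))
  byte[8]=0xB3 cont=1 payload=0x33=51: acc |= 51<<0 -> acc=51 shift=7
  byte[9]=0x9F cont=1 payload=0x1F=31: acc |= 31<<7 -> acc=4019 shift=14
  byte[10]=0x5C cont=0 payload=0x5C=92: acc |= 92<<14 -> acc=1511347 shift=21 [end]
Varint 4: bytes[8:11] = B3 9F 5C -> value 1511347 (3 byte(s))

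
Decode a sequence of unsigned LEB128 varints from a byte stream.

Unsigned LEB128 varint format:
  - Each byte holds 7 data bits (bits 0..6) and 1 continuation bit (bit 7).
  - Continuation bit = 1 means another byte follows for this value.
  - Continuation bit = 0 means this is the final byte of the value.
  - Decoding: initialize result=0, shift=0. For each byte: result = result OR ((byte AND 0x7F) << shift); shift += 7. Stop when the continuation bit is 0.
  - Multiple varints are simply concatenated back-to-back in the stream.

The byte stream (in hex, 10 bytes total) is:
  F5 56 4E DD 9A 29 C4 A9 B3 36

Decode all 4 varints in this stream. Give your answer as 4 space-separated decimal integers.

Answer: 11125 78 675165 114087108

Derivation:
  byte[0]=0xF5 cont=1 payload=0x75=117: acc |= 117<<0 -> acc=117 shift=7
  byte[1]=0x56 cont=0 payload=0x56=86: acc |= 86<<7 -> acc=11125 shift=14 [end]
Varint 1: bytes[0:2] = F5 56 -> value 11125 (2 byte(s))
  byte[2]=0x4E cont=0 payload=0x4E=78: acc |= 78<<0 -> acc=78 shift=7 [end]
Varint 2: bytes[2:3] = 4E -> value 78 (1 byte(s))
  byte[3]=0xDD cont=1 payload=0x5D=93: acc |= 93<<0 -> acc=93 shift=7
  byte[4]=0x9A cont=1 payload=0x1A=26: acc |= 26<<7 -> acc=3421 shift=14
  byte[5]=0x29 cont=0 payload=0x29=41: acc |= 41<<14 -> acc=675165 shift=21 [end]
Varint 3: bytes[3:6] = DD 9A 29 -> value 675165 (3 byte(s))
  byte[6]=0xC4 cont=1 payload=0x44=68: acc |= 68<<0 -> acc=68 shift=7
  byte[7]=0xA9 cont=1 payload=0x29=41: acc |= 41<<7 -> acc=5316 shift=14
  byte[8]=0xB3 cont=1 payload=0x33=51: acc |= 51<<14 -> acc=840900 shift=21
  byte[9]=0x36 cont=0 payload=0x36=54: acc |= 54<<21 -> acc=114087108 shift=28 [end]
Varint 4: bytes[6:10] = C4 A9 B3 36 -> value 114087108 (4 byte(s))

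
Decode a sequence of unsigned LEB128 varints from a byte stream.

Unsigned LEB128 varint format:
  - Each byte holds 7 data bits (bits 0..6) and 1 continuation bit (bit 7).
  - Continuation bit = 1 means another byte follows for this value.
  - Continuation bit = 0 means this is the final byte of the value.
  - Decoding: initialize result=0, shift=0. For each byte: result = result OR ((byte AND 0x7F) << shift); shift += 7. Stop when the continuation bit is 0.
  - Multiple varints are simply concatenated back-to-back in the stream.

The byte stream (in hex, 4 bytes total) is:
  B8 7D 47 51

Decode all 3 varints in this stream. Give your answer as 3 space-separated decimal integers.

  byte[0]=0xB8 cont=1 payload=0x38=56: acc |= 56<<0 -> acc=56 shift=7
  byte[1]=0x7D cont=0 payload=0x7D=125: acc |= 125<<7 -> acc=16056 shift=14 [end]
Varint 1: bytes[0:2] = B8 7D -> value 16056 (2 byte(s))
  byte[2]=0x47 cont=0 payload=0x47=71: acc |= 71<<0 -> acc=71 shift=7 [end]
Varint 2: bytes[2:3] = 47 -> value 71 (1 byte(s))
  byte[3]=0x51 cont=0 payload=0x51=81: acc |= 81<<0 -> acc=81 shift=7 [end]
Varint 3: bytes[3:4] = 51 -> value 81 (1 byte(s))

Answer: 16056 71 81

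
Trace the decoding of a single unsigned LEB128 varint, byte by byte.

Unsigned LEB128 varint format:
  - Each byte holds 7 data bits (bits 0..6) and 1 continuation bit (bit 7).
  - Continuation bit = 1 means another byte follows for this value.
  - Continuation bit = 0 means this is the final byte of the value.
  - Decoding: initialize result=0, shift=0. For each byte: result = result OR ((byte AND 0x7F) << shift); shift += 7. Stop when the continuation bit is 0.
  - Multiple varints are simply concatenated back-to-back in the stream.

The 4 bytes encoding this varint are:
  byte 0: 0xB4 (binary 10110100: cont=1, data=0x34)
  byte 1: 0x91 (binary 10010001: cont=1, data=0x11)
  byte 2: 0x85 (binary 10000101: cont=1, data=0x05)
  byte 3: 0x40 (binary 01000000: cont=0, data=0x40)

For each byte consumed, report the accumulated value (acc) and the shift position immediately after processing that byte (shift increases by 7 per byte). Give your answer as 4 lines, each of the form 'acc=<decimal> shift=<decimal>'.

Answer: acc=52 shift=7
acc=2228 shift=14
acc=84148 shift=21
acc=134301876 shift=28

Derivation:
byte 0=0xB4: payload=0x34=52, contrib = 52<<0 = 52; acc -> 52, shift -> 7
byte 1=0x91: payload=0x11=17, contrib = 17<<7 = 2176; acc -> 2228, shift -> 14
byte 2=0x85: payload=0x05=5, contrib = 5<<14 = 81920; acc -> 84148, shift -> 21
byte 3=0x40: payload=0x40=64, contrib = 64<<21 = 134217728; acc -> 134301876, shift -> 28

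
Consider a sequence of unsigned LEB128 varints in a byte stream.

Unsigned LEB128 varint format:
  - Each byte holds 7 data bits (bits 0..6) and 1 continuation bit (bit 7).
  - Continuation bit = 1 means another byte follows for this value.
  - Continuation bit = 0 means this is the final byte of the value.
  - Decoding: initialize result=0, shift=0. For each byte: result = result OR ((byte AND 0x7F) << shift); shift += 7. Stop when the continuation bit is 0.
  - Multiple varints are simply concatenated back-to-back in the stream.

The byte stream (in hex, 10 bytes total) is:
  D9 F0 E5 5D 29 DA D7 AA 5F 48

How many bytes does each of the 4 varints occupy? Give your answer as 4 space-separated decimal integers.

  byte[0]=0xD9 cont=1 payload=0x59=89: acc |= 89<<0 -> acc=89 shift=7
  byte[1]=0xF0 cont=1 payload=0x70=112: acc |= 112<<7 -> acc=14425 shift=14
  byte[2]=0xE5 cont=1 payload=0x65=101: acc |= 101<<14 -> acc=1669209 shift=21
  byte[3]=0x5D cont=0 payload=0x5D=93: acc |= 93<<21 -> acc=196704345 shift=28 [end]
Varint 1: bytes[0:4] = D9 F0 E5 5D -> value 196704345 (4 byte(s))
  byte[4]=0x29 cont=0 payload=0x29=41: acc |= 41<<0 -> acc=41 shift=7 [end]
Varint 2: bytes[4:5] = 29 -> value 41 (1 byte(s))
  byte[5]=0xDA cont=1 payload=0x5A=90: acc |= 90<<0 -> acc=90 shift=7
  byte[6]=0xD7 cont=1 payload=0x57=87: acc |= 87<<7 -> acc=11226 shift=14
  byte[7]=0xAA cont=1 payload=0x2A=42: acc |= 42<<14 -> acc=699354 shift=21
  byte[8]=0x5F cont=0 payload=0x5F=95: acc |= 95<<21 -> acc=199928794 shift=28 [end]
Varint 3: bytes[5:9] = DA D7 AA 5F -> value 199928794 (4 byte(s))
  byte[9]=0x48 cont=0 payload=0x48=72: acc |= 72<<0 -> acc=72 shift=7 [end]
Varint 4: bytes[9:10] = 48 -> value 72 (1 byte(s))

Answer: 4 1 4 1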